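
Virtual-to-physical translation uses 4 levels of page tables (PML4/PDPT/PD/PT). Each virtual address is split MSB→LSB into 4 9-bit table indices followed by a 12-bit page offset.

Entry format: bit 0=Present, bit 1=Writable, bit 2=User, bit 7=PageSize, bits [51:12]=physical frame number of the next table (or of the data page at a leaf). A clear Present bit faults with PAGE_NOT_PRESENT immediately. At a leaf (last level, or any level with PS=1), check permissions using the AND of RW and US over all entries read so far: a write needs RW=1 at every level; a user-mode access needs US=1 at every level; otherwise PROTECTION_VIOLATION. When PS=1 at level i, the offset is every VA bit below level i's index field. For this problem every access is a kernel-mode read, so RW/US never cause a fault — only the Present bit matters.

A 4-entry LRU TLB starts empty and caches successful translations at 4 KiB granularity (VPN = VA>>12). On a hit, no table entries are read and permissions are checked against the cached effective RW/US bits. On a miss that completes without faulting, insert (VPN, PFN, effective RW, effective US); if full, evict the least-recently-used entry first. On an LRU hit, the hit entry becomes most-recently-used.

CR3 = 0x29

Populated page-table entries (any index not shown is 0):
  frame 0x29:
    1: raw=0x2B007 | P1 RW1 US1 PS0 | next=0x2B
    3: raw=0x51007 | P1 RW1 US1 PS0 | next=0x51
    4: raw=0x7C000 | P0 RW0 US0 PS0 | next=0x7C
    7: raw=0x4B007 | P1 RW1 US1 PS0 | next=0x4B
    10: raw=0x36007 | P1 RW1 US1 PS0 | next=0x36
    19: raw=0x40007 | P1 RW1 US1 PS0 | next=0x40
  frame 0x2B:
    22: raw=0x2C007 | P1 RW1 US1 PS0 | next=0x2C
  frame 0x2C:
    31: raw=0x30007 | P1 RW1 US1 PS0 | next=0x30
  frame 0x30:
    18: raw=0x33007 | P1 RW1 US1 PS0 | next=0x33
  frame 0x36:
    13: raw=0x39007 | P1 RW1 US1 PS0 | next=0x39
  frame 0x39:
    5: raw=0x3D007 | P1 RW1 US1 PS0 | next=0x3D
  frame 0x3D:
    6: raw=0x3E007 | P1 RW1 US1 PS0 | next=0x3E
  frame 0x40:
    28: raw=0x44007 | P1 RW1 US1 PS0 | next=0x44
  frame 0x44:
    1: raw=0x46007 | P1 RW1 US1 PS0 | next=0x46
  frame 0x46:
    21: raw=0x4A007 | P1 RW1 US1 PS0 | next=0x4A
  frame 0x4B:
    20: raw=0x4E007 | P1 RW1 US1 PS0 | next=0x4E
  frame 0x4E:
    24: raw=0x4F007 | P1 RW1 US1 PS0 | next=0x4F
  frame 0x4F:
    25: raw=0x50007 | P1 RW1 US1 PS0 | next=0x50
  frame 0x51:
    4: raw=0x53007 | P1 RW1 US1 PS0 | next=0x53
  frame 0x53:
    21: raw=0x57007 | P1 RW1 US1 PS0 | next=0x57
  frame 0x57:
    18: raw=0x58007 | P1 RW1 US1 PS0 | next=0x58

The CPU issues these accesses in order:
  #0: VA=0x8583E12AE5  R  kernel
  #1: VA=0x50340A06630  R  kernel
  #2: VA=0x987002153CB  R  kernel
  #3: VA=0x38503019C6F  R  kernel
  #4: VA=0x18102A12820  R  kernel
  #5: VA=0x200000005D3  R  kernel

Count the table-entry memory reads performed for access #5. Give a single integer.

Trace:
#0 VA=0x8583E12AE5 (r,kernel):
  [0] read 0x29 idx=1: raw=0x2B007 flags P=1 W=1 U=1 S=0
  [1] read 0x2B idx=22: raw=0x2C007 flags P=1 W=1 U=1 S=0
  [2] read 0x2C idx=31: raw=0x30007 flags P=1 W=1 U=1 S=0
  [3] read 0x30 idx=18: raw=0x33007 flags P=1 W=1 U=1 S=0
  ⇒ phys 0x33AE5  [4 reads]
#1 VA=0x50340A06630 (r,kernel):
  [0] read 0x29 idx=10: raw=0x36007 flags P=1 W=1 U=1 S=0
  [1] read 0x36 idx=13: raw=0x39007 flags P=1 W=1 U=1 S=0
  [2] read 0x39 idx=5: raw=0x3D007 flags P=1 W=1 U=1 S=0
  [3] read 0x3D idx=6: raw=0x3E007 flags P=1 W=1 U=1 S=0
  ⇒ phys 0x3E630  [4 reads]
#2 VA=0x987002153CB (r,kernel):
  [0] read 0x29 idx=19: raw=0x40007 flags P=1 W=1 U=1 S=0
  [1] read 0x40 idx=28: raw=0x44007 flags P=1 W=1 U=1 S=0
  [2] read 0x44 idx=1: raw=0x46007 flags P=1 W=1 U=1 S=0
  [3] read 0x46 idx=21: raw=0x4A007 flags P=1 W=1 U=1 S=0
  ⇒ phys 0x4A3CB  [4 reads]
#3 VA=0x38503019C6F (r,kernel):
  [0] read 0x29 idx=7: raw=0x4B007 flags P=1 W=1 U=1 S=0
  [1] read 0x4B idx=20: raw=0x4E007 flags P=1 W=1 U=1 S=0
  [2] read 0x4E idx=24: raw=0x4F007 flags P=1 W=1 U=1 S=0
  [3] read 0x4F idx=25: raw=0x50007 flags P=1 W=1 U=1 S=0
  ⇒ phys 0x50C6F  [4 reads]
#4 VA=0x18102A12820 (r,kernel):
  [0] read 0x29 idx=3: raw=0x51007 flags P=1 W=1 U=1 S=0
  [1] read 0x51 idx=4: raw=0x53007 flags P=1 W=1 U=1 S=0
  [2] read 0x53 idx=21: raw=0x57007 flags P=1 W=1 U=1 S=0
  [3] read 0x57 idx=18: raw=0x58007 flags P=1 W=1 U=1 S=0
  ⇒ phys 0x58820  [4 reads]
#5 VA=0x200000005D3 (r,kernel):
  [0] read 0x29 idx=4: raw=0x7C000 flags P=0 W=0 U=0 S=0
  → PAGE_NOT_PRESENT  (1 entries read)

Entries read for #5: 1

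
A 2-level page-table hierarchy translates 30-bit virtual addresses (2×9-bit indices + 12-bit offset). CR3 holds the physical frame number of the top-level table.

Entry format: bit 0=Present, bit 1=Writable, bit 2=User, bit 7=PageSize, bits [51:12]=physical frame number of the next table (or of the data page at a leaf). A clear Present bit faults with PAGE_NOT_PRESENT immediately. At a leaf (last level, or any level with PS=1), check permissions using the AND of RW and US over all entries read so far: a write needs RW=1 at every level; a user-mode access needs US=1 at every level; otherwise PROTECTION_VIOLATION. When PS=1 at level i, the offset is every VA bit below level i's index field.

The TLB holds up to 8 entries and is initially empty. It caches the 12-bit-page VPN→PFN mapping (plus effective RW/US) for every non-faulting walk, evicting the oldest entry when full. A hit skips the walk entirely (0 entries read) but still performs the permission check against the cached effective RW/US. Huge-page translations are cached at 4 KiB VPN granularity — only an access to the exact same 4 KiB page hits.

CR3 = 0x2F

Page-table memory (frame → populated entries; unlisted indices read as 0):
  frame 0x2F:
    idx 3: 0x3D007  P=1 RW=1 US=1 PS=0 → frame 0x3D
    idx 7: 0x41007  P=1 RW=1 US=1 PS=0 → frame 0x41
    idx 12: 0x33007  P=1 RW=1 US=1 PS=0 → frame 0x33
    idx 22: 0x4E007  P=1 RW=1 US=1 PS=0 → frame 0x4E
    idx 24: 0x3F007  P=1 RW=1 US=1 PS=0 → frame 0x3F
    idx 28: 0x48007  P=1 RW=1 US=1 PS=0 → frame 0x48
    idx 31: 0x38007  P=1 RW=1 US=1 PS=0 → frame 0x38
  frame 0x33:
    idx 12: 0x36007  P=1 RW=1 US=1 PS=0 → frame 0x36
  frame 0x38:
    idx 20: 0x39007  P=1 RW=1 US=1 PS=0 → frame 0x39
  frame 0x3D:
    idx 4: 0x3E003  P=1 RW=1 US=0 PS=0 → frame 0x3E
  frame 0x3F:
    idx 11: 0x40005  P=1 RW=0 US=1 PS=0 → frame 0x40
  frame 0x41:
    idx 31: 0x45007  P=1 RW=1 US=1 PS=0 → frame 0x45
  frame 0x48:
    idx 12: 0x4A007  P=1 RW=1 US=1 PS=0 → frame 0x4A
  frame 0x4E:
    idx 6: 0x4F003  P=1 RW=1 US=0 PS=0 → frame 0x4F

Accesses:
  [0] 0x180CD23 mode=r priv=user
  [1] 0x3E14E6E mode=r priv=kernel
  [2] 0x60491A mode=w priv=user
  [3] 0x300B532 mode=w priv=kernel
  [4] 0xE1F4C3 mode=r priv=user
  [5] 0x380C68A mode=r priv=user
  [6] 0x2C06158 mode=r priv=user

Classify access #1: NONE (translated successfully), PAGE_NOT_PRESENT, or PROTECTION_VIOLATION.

Per-access translation:
#0 VA=0x180CD23 (r,user):
  lvl0: tbl 0x2F, slot 12 ⇒ 0x33007 (P1/RW1/US1/PS0)
  lvl1: tbl 0x33, slot 12 ⇒ 0x36007 (P1/RW1/US1/PS0)
  ✓ 0x36D23  — 2 lookups
#1 VA=0x3E14E6E (r,kernel):
  lvl0: tbl 0x2F, slot 31 ⇒ 0x38007 (P1/RW1/US1/PS0)
  lvl1: tbl 0x38, slot 20 ⇒ 0x39007 (P1/RW1/US1/PS0)
  ✓ 0x39E6E  — 2 lookups
#2 VA=0x60491A (w,user):
  lvl0: tbl 0x2F, slot 3 ⇒ 0x3D007 (P1/RW1/US1/PS0)
  lvl1: tbl 0x3D, slot 4 ⇒ 0x3E003 (P1/RW1/US0/PS0)
  ⇒ fault: PROTECTION_VIOLATION  — 2 lookups
#3 VA=0x300B532 (w,kernel):
  lvl0: tbl 0x2F, slot 24 ⇒ 0x3F007 (P1/RW1/US1/PS0)
  lvl1: tbl 0x3F, slot 11 ⇒ 0x40005 (P1/RW0/US1/PS0)
  ⇒ fault: PROTECTION_VIOLATION  — 2 lookups
#4 VA=0xE1F4C3 (r,user):
  lvl0: tbl 0x2F, slot 7 ⇒ 0x41007 (P1/RW1/US1/PS0)
  lvl1: tbl 0x41, slot 31 ⇒ 0x45007 (P1/RW1/US1/PS0)
  ✓ 0x454C3  — 2 lookups
#5 VA=0x380C68A (r,user):
  lvl0: tbl 0x2F, slot 28 ⇒ 0x48007 (P1/RW1/US1/PS0)
  lvl1: tbl 0x48, slot 12 ⇒ 0x4A007 (P1/RW1/US1/PS0)
  ✓ 0x4A68A  — 2 lookups
#6 VA=0x2C06158 (r,user):
  lvl0: tbl 0x2F, slot 22 ⇒ 0x4E007 (P1/RW1/US1/PS0)
  lvl1: tbl 0x4E, slot 6 ⇒ 0x4F003 (P1/RW1/US0/PS0)
  ⇒ fault: PROTECTION_VIOLATION  — 2 lookups

Access #1 fault: NONE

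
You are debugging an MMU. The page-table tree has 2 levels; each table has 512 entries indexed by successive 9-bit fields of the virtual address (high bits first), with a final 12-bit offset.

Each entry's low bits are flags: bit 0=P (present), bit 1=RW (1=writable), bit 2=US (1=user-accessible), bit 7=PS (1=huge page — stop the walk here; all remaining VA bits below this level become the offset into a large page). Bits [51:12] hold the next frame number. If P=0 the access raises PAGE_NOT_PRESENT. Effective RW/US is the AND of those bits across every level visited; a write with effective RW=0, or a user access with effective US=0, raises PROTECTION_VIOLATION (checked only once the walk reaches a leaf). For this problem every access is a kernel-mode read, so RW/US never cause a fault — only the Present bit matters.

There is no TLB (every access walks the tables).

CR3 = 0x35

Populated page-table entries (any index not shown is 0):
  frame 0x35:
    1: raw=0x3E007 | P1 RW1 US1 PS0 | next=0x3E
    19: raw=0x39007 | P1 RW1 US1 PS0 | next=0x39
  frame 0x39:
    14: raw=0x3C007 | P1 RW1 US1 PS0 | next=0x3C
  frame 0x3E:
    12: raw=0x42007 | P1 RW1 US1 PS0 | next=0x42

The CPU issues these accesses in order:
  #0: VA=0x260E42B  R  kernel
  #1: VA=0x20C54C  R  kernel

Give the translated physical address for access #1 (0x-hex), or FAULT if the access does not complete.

Trace:
#0 VA=0x260E42B (r,kernel):
  L0: frame=0x35 idx=19 entry=0x39007 [P=1 RW=1 US=1 PS=0]
  L1: frame=0x39 idx=14 entry=0x3C007 [P=1 RW=1 US=1 PS=0]
  → PA=0x3C42B  (2 entries read)
#1 VA=0x20C54C (r,kernel):
  L0: frame=0x35 idx=1 entry=0x3E007 [P=1 RW=1 US=1 PS=0]
  L1: frame=0x3E idx=12 entry=0x42007 [P=1 RW=1 US=1 PS=0]
  → PA=0x4254C  (2 entries read)

Access #1 PA: 0x4254C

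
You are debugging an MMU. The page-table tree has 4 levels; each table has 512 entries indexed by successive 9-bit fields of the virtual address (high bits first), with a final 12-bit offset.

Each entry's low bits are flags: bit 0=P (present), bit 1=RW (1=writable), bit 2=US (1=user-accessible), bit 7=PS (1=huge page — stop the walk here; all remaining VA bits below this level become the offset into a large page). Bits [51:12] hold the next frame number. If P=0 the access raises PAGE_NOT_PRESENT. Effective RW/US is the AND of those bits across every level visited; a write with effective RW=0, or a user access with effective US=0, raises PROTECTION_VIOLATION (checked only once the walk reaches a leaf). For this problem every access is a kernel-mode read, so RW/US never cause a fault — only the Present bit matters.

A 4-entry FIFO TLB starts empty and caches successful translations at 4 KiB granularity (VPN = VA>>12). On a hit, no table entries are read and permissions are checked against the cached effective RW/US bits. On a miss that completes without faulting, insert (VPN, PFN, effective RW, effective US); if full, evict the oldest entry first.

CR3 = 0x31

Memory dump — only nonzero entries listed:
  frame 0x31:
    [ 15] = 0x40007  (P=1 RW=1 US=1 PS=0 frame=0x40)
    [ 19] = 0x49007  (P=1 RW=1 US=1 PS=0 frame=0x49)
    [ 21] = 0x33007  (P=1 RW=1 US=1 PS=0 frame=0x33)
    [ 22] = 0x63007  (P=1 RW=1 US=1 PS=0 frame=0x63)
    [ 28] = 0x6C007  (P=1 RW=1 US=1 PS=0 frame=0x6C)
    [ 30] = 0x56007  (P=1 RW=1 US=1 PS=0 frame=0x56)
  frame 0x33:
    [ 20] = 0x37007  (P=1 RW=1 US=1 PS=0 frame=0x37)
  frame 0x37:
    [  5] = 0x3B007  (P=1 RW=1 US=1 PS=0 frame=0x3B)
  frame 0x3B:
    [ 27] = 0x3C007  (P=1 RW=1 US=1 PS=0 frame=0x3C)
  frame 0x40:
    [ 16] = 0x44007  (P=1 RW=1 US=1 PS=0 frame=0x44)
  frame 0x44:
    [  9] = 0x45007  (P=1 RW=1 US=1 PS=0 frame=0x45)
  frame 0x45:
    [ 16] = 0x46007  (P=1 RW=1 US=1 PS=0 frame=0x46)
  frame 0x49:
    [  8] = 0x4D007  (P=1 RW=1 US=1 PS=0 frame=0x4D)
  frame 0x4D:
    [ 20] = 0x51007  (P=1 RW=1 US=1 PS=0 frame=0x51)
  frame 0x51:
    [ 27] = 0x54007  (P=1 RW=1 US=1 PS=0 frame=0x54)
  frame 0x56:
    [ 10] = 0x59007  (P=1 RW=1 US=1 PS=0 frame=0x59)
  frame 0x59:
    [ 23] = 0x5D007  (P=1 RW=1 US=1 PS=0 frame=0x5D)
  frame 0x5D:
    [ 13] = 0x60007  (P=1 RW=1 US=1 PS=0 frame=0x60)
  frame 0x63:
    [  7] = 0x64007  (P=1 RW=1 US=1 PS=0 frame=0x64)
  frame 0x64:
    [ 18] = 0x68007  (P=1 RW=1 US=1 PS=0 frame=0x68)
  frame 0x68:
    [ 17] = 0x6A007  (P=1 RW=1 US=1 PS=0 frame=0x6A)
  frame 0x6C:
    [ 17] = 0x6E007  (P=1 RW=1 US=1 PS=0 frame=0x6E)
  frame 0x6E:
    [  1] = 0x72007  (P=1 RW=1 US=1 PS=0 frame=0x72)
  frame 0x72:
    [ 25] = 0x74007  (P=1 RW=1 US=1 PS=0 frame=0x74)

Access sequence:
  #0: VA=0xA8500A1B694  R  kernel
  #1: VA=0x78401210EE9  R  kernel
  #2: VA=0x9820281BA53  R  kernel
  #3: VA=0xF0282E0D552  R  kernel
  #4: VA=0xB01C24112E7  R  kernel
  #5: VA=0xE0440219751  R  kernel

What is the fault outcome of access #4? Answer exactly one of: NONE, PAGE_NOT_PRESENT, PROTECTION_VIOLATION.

Per-access translation:
#0 VA=0xA8500A1B694 (r,kernel):
  L0: frame=0x31 idx=21 entry=0x33007 [P=1 RW=1 US=1 PS=0]
  L1: frame=0x33 idx=20 entry=0x37007 [P=1 RW=1 US=1 PS=0]
  L2: frame=0x37 idx=5 entry=0x3B007 [P=1 RW=1 US=1 PS=0]
  L3: frame=0x3B idx=27 entry=0x3C007 [P=1 RW=1 US=1 PS=0]
  ⇒ phys 0x3C694  [4 reads]
#1 VA=0x78401210EE9 (r,kernel):
  L0: frame=0x31 idx=15 entry=0x40007 [P=1 RW=1 US=1 PS=0]
  L1: frame=0x40 idx=16 entry=0x44007 [P=1 RW=1 US=1 PS=0]
  L2: frame=0x44 idx=9 entry=0x45007 [P=1 RW=1 US=1 PS=0]
  L3: frame=0x45 idx=16 entry=0x46007 [P=1 RW=1 US=1 PS=0]
  ⇒ phys 0x46EE9  [4 reads]
#2 VA=0x9820281BA53 (r,kernel):
  L0: frame=0x31 idx=19 entry=0x49007 [P=1 RW=1 US=1 PS=0]
  L1: frame=0x49 idx=8 entry=0x4D007 [P=1 RW=1 US=1 PS=0]
  L2: frame=0x4D idx=20 entry=0x51007 [P=1 RW=1 US=1 PS=0]
  L3: frame=0x51 idx=27 entry=0x54007 [P=1 RW=1 US=1 PS=0]
  ⇒ phys 0x54A53  [4 reads]
#3 VA=0xF0282E0D552 (r,kernel):
  L0: frame=0x31 idx=30 entry=0x56007 [P=1 RW=1 US=1 PS=0]
  L1: frame=0x56 idx=10 entry=0x59007 [P=1 RW=1 US=1 PS=0]
  L2: frame=0x59 idx=23 entry=0x5D007 [P=1 RW=1 US=1 PS=0]
  L3: frame=0x5D idx=13 entry=0x60007 [P=1 RW=1 US=1 PS=0]
  ⇒ phys 0x60552  [4 reads]
#4 VA=0xB01C24112E7 (r,kernel):
  L0: frame=0x31 idx=22 entry=0x63007 [P=1 RW=1 US=1 PS=0]
  L1: frame=0x63 idx=7 entry=0x64007 [P=1 RW=1 US=1 PS=0]
  L2: frame=0x64 idx=18 entry=0x68007 [P=1 RW=1 US=1 PS=0]
  L3: frame=0x68 idx=17 entry=0x6A007 [P=1 RW=1 US=1 PS=0]
  ⇒ phys 0x6A2E7  [4 reads]
#5 VA=0xE0440219751 (r,kernel):
  L0: frame=0x31 idx=28 entry=0x6C007 [P=1 RW=1 US=1 PS=0]
  L1: frame=0x6C idx=17 entry=0x6E007 [P=1 RW=1 US=1 PS=0]
  L2: frame=0x6E idx=1 entry=0x72007 [P=1 RW=1 US=1 PS=0]
  L3: frame=0x72 idx=25 entry=0x74007 [P=1 RW=1 US=1 PS=0]
  ⇒ phys 0x74751  [4 reads]

Access #4 fault: NONE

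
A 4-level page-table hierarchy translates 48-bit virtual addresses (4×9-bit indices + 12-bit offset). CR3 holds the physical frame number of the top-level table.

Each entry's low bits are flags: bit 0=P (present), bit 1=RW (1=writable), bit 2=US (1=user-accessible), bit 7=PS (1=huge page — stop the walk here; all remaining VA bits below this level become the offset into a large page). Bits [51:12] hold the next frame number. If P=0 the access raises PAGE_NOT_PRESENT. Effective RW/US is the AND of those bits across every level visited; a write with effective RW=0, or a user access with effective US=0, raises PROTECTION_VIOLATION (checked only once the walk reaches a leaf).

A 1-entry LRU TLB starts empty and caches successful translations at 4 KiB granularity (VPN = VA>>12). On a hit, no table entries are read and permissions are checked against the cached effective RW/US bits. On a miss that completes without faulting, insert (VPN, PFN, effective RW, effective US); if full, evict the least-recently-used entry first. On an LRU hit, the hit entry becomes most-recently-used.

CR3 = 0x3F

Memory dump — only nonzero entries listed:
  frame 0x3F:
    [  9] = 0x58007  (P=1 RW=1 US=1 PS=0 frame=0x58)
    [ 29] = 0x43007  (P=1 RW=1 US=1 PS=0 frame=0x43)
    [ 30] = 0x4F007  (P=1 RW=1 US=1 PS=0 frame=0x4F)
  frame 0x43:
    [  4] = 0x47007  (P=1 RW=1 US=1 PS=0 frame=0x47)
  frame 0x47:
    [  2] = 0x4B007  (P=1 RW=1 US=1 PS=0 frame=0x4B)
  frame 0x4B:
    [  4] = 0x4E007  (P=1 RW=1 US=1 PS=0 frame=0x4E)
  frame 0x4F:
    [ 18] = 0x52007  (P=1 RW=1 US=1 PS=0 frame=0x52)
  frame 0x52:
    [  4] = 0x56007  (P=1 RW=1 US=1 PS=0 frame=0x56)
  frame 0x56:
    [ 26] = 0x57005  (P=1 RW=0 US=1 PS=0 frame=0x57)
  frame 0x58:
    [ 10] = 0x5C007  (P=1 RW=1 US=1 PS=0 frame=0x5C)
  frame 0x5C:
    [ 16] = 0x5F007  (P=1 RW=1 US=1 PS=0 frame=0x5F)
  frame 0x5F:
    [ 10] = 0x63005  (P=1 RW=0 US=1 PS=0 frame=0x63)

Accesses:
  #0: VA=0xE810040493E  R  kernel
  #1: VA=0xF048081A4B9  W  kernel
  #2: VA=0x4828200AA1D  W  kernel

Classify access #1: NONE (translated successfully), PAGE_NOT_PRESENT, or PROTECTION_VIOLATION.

Per-access translation:
#0 VA=0xE810040493E (r,kernel):
  [0] read 0x3F idx=29: raw=0x43007 flags P=1 W=1 U=1 S=0
  [1] read 0x43 idx=4: raw=0x47007 flags P=1 W=1 U=1 S=0
  [2] read 0x47 idx=2: raw=0x4B007 flags P=1 W=1 U=1 S=0
  [3] read 0x4B idx=4: raw=0x4E007 flags P=1 W=1 U=1 S=0
  ✓ 0x4E93E  — 4 lookups
#1 VA=0xF048081A4B9 (w,kernel):
  [0] read 0x3F idx=30: raw=0x4F007 flags P=1 W=1 U=1 S=0
  [1] read 0x4F idx=18: raw=0x52007 flags P=1 W=1 U=1 S=0
  [2] read 0x52 idx=4: raw=0x56007 flags P=1 W=1 U=1 S=0
  [3] read 0x56 idx=26: raw=0x57005 flags P=1 W=0 U=1 S=0
  → PROTECTION_VIOLATION  (4 entries read)
#2 VA=0x4828200AA1D (w,kernel):
  [0] read 0x3F idx=9: raw=0x58007 flags P=1 W=1 U=1 S=0
  [1] read 0x58 idx=10: raw=0x5C007 flags P=1 W=1 U=1 S=0
  [2] read 0x5C idx=16: raw=0x5F007 flags P=1 W=1 U=1 S=0
  [3] read 0x5F idx=10: raw=0x63005 flags P=1 W=0 U=1 S=0
  → PROTECTION_VIOLATION  (4 entries read)

Access #1 fault: PROTECTION_VIOLATION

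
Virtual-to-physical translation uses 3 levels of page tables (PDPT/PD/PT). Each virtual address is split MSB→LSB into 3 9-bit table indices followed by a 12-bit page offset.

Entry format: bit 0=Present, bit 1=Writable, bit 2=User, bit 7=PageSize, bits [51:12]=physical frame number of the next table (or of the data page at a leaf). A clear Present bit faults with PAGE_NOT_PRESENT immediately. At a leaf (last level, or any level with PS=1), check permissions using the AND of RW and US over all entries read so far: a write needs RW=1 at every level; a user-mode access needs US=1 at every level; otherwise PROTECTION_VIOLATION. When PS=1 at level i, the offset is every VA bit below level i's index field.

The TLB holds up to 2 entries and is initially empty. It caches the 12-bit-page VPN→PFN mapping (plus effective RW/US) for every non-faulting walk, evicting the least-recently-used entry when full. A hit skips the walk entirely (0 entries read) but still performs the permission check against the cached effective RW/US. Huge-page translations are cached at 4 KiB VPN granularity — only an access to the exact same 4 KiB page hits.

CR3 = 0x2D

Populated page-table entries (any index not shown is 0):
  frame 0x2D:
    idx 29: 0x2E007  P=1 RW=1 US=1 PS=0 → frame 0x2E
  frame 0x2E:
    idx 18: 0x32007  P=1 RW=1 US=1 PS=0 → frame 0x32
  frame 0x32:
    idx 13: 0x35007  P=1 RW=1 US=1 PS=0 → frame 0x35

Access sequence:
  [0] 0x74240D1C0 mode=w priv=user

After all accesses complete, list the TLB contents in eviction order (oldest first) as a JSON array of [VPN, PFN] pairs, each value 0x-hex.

Walk each access:
#0 VA=0x74240D1C0 (w,user):
  L0 @0x2D[29] → 0x2E007  P=1,RW=1,US=1,PS=0
  L1 @0x2E[18] → 0x32007  P=1,RW=1,US=1,PS=0
  L2 @0x32[13] → 0x35007  P=1,RW=1,US=1,PS=0
  ✓ 0x351C0  — 3 lookups

TLB: [["0x74240D", "0x35"]]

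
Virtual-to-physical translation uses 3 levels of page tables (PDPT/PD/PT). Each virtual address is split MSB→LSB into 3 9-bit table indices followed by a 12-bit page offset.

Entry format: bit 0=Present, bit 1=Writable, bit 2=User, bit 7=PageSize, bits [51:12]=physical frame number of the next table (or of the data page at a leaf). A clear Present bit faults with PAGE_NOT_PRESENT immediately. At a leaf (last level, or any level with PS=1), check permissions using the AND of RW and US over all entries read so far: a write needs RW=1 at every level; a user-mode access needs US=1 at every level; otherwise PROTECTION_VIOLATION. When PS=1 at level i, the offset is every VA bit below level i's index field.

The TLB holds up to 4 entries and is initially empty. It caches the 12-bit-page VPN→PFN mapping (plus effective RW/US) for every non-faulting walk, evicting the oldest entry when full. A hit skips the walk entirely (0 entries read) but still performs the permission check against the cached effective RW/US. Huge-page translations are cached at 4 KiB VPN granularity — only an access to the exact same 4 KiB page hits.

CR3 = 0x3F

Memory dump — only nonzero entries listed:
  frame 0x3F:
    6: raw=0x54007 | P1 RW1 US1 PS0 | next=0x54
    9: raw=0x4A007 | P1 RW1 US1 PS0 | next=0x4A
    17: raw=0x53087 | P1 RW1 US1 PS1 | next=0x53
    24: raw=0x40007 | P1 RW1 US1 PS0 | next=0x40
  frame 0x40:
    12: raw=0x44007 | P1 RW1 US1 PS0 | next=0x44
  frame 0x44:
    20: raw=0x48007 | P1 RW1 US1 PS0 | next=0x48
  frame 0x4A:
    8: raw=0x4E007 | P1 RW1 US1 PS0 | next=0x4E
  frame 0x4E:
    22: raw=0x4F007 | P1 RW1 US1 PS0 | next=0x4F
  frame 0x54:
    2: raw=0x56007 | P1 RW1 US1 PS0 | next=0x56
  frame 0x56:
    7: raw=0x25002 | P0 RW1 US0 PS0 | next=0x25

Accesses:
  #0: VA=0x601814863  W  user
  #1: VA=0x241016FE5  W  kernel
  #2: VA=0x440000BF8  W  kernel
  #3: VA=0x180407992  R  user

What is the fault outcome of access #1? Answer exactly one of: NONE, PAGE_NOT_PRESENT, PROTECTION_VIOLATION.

Per-access translation:
#0 VA=0x601814863 (w,user):
  L0 @0x3F[24] → 0x40007  P=1,RW=1,US=1,PS=0
  L1 @0x40[12] → 0x44007  P=1,RW=1,US=1,PS=0
  L2 @0x44[20] → 0x48007  P=1,RW=1,US=1,PS=0
  ✓ 0x48863  — 3 lookups
#1 VA=0x241016FE5 (w,kernel):
  L0 @0x3F[9] → 0x4A007  P=1,RW=1,US=1,PS=0
  L1 @0x4A[8] → 0x4E007  P=1,RW=1,US=1,PS=0
  L2 @0x4E[22] → 0x4F007  P=1,RW=1,US=1,PS=0
  ✓ 0x4FFE5  — 3 lookups
#2 VA=0x440000BF8 (w,kernel):
  L0 @0x3F[17] → 0x53087  P=1,RW=1,US=1,PS=1
  ✓ 0x53BF8 (huge @L0)  — 1 lookups
#3 VA=0x180407992 (r,user):
  L0 @0x3F[6] → 0x54007  P=1,RW=1,US=1,PS=0
  L1 @0x54[2] → 0x56007  P=1,RW=1,US=1,PS=0
  L2 @0x56[7] → 0x25002  P=0,RW=1,US=0,PS=0
  ⇒ fault: PAGE_NOT_PRESENT  — 3 lookups

Access #1 fault: NONE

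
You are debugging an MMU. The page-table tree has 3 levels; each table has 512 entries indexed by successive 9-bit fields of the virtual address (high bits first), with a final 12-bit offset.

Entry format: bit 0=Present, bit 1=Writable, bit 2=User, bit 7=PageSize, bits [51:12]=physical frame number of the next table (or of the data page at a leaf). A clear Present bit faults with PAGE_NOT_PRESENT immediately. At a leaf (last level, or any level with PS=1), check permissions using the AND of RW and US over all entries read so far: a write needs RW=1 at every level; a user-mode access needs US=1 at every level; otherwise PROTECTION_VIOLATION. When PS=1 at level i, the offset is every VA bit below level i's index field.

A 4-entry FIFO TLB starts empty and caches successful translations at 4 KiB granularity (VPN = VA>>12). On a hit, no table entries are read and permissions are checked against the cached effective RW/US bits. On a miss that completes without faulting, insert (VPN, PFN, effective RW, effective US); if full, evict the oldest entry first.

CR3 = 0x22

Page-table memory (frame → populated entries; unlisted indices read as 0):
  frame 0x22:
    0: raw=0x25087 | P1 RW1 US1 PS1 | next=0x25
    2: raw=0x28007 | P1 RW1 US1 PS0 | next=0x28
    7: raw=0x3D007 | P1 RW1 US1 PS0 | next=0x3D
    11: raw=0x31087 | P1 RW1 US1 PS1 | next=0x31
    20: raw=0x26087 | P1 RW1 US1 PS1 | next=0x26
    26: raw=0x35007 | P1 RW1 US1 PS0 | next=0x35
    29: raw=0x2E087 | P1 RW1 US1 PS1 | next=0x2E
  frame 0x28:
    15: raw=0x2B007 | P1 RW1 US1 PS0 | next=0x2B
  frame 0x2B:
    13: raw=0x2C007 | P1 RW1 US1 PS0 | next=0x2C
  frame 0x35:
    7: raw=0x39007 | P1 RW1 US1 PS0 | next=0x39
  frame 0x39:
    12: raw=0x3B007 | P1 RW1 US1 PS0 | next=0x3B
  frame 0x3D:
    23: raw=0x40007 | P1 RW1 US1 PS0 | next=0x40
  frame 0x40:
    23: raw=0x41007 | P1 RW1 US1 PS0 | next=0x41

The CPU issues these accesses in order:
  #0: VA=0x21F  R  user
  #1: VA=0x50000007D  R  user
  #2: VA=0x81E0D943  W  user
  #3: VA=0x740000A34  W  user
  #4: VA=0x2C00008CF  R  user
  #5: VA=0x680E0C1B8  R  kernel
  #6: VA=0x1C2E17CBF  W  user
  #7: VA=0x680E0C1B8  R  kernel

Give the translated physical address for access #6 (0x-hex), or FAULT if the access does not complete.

Walk each access:
#0 VA=0x21F (r,user):
  [0] read 0x22 idx=0: raw=0x25087 flags P=1 W=1 U=1 S=1
  ⇒ phys 0x2521F (huge @L0)  [1 reads]
#1 VA=0x50000007D (r,user):
  [0] read 0x22 idx=20: raw=0x26087 flags P=1 W=1 U=1 S=1
  ⇒ phys 0x2607D (huge @L0)  [1 reads]
#2 VA=0x81E0D943 (w,user):
  [0] read 0x22 idx=2: raw=0x28007 flags P=1 W=1 U=1 S=0
  [1] read 0x28 idx=15: raw=0x2B007 flags P=1 W=1 U=1 S=0
  [2] read 0x2B idx=13: raw=0x2C007 flags P=1 W=1 U=1 S=0
  ⇒ phys 0x2C943  [3 reads]
#3 VA=0x740000A34 (w,user):
  [0] read 0x22 idx=29: raw=0x2E087 flags P=1 W=1 U=1 S=1
  ⇒ phys 0x2EA34 (huge @L0)  [1 reads]
#4 VA=0x2C00008CF (r,user):
  [0] read 0x22 idx=11: raw=0x31087 flags P=1 W=1 U=1 S=1
  ⇒ phys 0x318CF (huge @L0)  [1 reads]
#5 VA=0x680E0C1B8 (r,kernel):
  [0] read 0x22 idx=26: raw=0x35007 flags P=1 W=1 U=1 S=0
  [1] read 0x35 idx=7: raw=0x39007 flags P=1 W=1 U=1 S=0
  [2] read 0x39 idx=12: raw=0x3B007 flags P=1 W=1 U=1 S=0
  ⇒ phys 0x3B1B8  [3 reads]
#6 VA=0x1C2E17CBF (w,user):
  [0] read 0x22 idx=7: raw=0x3D007 flags P=1 W=1 U=1 S=0
  [1] read 0x3D idx=23: raw=0x40007 flags P=1 W=1 U=1 S=0
  [2] read 0x40 idx=23: raw=0x41007 flags P=1 W=1 U=1 S=0
  ⇒ phys 0x41CBF  [3 reads]
#7 VA=0x680E0C1B8 (r,kernel):
  TLB hit vpn=0x680E0C → PA=0x3B1B8

Access #6 PA: 0x41CBF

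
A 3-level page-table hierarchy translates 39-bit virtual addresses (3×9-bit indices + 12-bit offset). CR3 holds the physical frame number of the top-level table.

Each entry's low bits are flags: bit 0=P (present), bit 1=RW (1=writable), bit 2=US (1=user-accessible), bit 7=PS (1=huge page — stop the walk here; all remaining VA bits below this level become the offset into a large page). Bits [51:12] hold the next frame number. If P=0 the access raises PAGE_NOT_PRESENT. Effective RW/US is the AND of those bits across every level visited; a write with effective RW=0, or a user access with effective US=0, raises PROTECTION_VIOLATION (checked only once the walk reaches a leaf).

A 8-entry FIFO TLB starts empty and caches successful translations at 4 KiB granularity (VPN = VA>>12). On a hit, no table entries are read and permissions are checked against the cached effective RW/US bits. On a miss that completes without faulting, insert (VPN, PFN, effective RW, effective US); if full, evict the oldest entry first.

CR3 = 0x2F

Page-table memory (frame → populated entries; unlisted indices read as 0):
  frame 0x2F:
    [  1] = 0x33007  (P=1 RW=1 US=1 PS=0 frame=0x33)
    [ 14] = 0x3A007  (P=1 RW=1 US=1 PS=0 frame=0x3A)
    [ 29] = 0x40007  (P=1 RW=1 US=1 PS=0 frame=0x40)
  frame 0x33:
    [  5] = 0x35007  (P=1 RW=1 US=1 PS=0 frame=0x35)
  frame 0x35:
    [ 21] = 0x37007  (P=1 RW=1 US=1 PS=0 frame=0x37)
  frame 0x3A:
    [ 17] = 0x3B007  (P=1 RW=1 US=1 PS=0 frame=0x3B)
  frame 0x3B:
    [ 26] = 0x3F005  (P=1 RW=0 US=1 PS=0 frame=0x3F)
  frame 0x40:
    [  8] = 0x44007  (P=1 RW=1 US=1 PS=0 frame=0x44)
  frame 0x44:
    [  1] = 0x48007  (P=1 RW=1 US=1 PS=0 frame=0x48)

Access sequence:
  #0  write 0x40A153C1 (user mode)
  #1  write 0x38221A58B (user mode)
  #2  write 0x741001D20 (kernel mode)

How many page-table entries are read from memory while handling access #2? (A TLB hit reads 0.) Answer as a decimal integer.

Walk each access:
#0 VA=0x40A153C1 (w,user):
  L0 @0x2F[1] → 0x33007  P=1,RW=1,US=1,PS=0
  L1 @0x33[5] → 0x35007  P=1,RW=1,US=1,PS=0
  L2 @0x35[21] → 0x37007  P=1,RW=1,US=1,PS=0
  → PA=0x373C1  (3 entries read)
#1 VA=0x38221A58B (w,user):
  L0 @0x2F[14] → 0x3A007  P=1,RW=1,US=1,PS=0
  L1 @0x3A[17] → 0x3B007  P=1,RW=1,US=1,PS=0
  L2 @0x3B[26] → 0x3F005  P=1,RW=0,US=1,PS=0
  ⇒ fault: PROTECTION_VIOLATION  — 3 lookups
#2 VA=0x741001D20 (w,kernel):
  L0 @0x2F[29] → 0x40007  P=1,RW=1,US=1,PS=0
  L1 @0x40[8] → 0x44007  P=1,RW=1,US=1,PS=0
  L2 @0x44[1] → 0x48007  P=1,RW=1,US=1,PS=0
  → PA=0x48D20  (3 entries read)

Entries read for #2: 3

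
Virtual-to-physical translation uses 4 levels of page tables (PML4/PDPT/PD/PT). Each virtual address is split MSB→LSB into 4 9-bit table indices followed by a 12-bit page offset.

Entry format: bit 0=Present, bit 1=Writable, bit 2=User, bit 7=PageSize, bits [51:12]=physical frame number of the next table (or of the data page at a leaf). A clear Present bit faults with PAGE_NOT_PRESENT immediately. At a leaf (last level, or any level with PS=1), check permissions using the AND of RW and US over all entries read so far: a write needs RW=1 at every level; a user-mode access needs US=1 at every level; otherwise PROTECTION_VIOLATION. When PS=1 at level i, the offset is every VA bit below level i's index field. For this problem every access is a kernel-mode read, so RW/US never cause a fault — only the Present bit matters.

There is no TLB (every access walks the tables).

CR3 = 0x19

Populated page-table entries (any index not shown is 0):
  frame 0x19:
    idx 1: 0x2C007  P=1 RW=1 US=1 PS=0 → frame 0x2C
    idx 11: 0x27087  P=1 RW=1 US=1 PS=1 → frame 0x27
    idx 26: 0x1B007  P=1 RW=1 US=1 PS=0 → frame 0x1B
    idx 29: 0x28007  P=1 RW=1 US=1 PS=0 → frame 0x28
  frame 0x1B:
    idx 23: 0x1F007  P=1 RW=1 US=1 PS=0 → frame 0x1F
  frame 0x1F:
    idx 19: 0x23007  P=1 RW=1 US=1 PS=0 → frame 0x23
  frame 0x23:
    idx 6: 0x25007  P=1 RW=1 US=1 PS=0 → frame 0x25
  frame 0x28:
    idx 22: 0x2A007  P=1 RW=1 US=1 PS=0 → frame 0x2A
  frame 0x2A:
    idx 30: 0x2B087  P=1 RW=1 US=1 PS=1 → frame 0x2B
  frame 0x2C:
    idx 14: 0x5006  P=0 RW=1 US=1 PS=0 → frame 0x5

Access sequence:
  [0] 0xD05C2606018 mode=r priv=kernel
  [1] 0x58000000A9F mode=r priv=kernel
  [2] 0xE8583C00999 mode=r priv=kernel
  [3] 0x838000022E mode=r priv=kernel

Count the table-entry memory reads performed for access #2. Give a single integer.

Per-access translation:
#0 VA=0xD05C2606018 (r,kernel):
  lvl0: tbl 0x19, slot 26 ⇒ 0x1B007 (P1/RW1/US1/PS0)
  lvl1: tbl 0x1B, slot 23 ⇒ 0x1F007 (P1/RW1/US1/PS0)
  lvl2: tbl 0x1F, slot 19 ⇒ 0x23007 (P1/RW1/US1/PS0)
  lvl3: tbl 0x23, slot 6 ⇒ 0x25007 (P1/RW1/US1/PS0)
  ⇒ phys 0x25018  [4 reads]
#1 VA=0x58000000A9F (r,kernel):
  lvl0: tbl 0x19, slot 11 ⇒ 0x27087 (P1/RW1/US1/PS1)
  ⇒ phys 0x27A9F (huge @L0)  [1 reads]
#2 VA=0xE8583C00999 (r,kernel):
  lvl0: tbl 0x19, slot 29 ⇒ 0x28007 (P1/RW1/US1/PS0)
  lvl1: tbl 0x28, slot 22 ⇒ 0x2A007 (P1/RW1/US1/PS0)
  lvl2: tbl 0x2A, slot 30 ⇒ 0x2B087 (P1/RW1/US1/PS1)
  ⇒ phys 0x2B999 (huge @L2)  [3 reads]
#3 VA=0x838000022E (r,kernel):
  lvl0: tbl 0x19, slot 1 ⇒ 0x2C007 (P1/RW1/US1/PS0)
  lvl1: tbl 0x2C, slot 14 ⇒ 0x5006 (P0/RW1/US1/PS0)
  ⇒ fault: PAGE_NOT_PRESENT  — 2 lookups

Entries read for #2: 3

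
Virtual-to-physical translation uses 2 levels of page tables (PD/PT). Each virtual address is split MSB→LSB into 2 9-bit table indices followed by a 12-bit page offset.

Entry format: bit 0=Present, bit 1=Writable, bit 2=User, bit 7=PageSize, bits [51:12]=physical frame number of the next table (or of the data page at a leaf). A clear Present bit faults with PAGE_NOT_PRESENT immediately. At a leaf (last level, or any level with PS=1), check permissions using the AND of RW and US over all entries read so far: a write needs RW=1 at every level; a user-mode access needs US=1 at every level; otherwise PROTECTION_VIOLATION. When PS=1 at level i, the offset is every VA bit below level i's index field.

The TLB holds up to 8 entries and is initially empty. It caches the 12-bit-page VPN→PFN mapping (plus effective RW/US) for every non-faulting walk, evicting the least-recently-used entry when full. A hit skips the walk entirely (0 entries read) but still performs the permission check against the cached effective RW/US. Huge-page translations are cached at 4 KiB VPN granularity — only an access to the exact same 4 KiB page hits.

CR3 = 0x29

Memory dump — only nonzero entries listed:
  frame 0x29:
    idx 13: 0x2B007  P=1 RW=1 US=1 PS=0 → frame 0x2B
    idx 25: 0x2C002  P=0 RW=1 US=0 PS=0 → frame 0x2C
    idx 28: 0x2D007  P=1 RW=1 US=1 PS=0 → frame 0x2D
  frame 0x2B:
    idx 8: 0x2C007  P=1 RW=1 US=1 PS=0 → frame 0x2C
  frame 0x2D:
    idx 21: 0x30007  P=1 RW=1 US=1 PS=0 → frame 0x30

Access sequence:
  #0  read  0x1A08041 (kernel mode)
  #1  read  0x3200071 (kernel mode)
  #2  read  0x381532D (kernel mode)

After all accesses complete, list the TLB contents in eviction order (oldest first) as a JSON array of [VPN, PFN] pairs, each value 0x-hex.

Trace:
#0 VA=0x1A08041 (r,kernel):
  [0] read 0x29 idx=13: raw=0x2B007 flags P=1 W=1 U=1 S=0
  [1] read 0x2B idx=8: raw=0x2C007 flags P=1 W=1 U=1 S=0
  → PA=0x2C041  (2 entries read)
#1 VA=0x3200071 (r,kernel):
  [0] read 0x29 idx=25: raw=0x2C002 flags P=0 W=1 U=0 S=0
  ✗ PAGE_NOT_PRESENT  [1 reads]
#2 VA=0x381532D (r,kernel):
  [0] read 0x29 idx=28: raw=0x2D007 flags P=1 W=1 U=1 S=0
  [1] read 0x2D idx=21: raw=0x30007 flags P=1 W=1 U=1 S=0
  → PA=0x3032D  (2 entries read)

TLB: [["0x1A08", "0x2C"], ["0x3815", "0x30"]]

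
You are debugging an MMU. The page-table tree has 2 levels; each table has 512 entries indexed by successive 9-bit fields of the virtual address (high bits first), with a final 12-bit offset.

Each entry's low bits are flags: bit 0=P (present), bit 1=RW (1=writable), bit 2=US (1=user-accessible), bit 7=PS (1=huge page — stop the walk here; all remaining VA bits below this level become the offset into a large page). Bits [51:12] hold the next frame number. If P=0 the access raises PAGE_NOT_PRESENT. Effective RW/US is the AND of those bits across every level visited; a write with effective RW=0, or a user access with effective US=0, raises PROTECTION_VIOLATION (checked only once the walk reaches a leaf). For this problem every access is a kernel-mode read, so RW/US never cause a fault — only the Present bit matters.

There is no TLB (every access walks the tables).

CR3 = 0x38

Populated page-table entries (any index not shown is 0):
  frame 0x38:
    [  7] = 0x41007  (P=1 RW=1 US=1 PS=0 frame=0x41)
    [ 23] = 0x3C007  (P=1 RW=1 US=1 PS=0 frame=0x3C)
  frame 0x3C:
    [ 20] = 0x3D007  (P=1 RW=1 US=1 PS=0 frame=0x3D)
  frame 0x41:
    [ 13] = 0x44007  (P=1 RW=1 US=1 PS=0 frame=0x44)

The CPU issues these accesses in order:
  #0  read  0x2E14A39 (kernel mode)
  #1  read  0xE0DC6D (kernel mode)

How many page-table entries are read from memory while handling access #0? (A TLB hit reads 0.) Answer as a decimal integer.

Trace:
#0 VA=0x2E14A39 (r,kernel):
  lvl0: tbl 0x38, slot 23 ⇒ 0x3C007 (P1/RW1/US1/PS0)
  lvl1: tbl 0x3C, slot 20 ⇒ 0x3D007 (P1/RW1/US1/PS0)
  → PA=0x3DA39  (2 entries read)
#1 VA=0xE0DC6D (r,kernel):
  lvl0: tbl 0x38, slot 7 ⇒ 0x41007 (P1/RW1/US1/PS0)
  lvl1: tbl 0x41, slot 13 ⇒ 0x44007 (P1/RW1/US1/PS0)
  → PA=0x44C6D  (2 entries read)

Entries read for #0: 2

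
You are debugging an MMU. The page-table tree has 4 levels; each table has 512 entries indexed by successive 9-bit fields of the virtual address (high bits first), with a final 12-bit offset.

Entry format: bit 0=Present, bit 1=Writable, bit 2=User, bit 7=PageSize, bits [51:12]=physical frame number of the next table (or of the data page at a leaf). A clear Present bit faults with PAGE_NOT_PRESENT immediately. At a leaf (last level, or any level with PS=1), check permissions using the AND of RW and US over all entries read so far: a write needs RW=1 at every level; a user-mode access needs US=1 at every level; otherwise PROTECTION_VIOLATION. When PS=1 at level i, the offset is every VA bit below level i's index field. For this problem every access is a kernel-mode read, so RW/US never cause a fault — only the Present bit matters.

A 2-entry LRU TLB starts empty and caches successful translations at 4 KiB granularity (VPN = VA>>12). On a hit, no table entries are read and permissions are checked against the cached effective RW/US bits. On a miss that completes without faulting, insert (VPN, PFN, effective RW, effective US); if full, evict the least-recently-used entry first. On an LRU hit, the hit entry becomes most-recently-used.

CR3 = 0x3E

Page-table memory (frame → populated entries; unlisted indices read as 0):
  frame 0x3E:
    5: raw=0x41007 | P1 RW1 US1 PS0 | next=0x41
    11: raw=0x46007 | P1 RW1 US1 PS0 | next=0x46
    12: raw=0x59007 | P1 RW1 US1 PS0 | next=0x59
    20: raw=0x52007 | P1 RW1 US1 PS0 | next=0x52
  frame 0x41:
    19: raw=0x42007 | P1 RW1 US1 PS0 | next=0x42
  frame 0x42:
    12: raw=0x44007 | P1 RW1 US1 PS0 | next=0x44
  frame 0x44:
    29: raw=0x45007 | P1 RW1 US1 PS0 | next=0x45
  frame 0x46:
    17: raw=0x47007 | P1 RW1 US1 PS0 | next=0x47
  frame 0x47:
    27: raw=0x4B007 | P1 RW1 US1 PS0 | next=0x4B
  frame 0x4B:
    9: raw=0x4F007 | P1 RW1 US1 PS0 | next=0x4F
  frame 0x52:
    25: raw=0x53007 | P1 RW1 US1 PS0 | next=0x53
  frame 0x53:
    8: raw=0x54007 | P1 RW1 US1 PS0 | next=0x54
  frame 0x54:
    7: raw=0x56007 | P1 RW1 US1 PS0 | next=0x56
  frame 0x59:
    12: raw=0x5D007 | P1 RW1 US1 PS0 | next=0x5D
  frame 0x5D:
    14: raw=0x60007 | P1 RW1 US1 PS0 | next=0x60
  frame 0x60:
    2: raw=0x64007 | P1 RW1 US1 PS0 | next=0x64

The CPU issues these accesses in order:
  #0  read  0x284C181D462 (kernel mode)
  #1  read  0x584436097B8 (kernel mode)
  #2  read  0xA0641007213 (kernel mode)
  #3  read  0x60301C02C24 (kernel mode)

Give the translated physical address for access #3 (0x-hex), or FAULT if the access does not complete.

Walk each access:
#0 VA=0x284C181D462 (r,kernel):
  L0: frame=0x3E idx=5 entry=0x41007 [P=1 RW=1 US=1 PS=0]
  L1: frame=0x41 idx=19 entry=0x42007 [P=1 RW=1 US=1 PS=0]
  L2: frame=0x42 idx=12 entry=0x44007 [P=1 RW=1 US=1 PS=0]
  L3: frame=0x44 idx=29 entry=0x45007 [P=1 RW=1 US=1 PS=0]
  → PA=0x45462  (4 entries read)
#1 VA=0x584436097B8 (r,kernel):
  L0: frame=0x3E idx=11 entry=0x46007 [P=1 RW=1 US=1 PS=0]
  L1: frame=0x46 idx=17 entry=0x47007 [P=1 RW=1 US=1 PS=0]
  L2: frame=0x47 idx=27 entry=0x4B007 [P=1 RW=1 US=1 PS=0]
  L3: frame=0x4B idx=9 entry=0x4F007 [P=1 RW=1 US=1 PS=0]
  → PA=0x4F7B8  (4 entries read)
#2 VA=0xA0641007213 (r,kernel):
  L0: frame=0x3E idx=20 entry=0x52007 [P=1 RW=1 US=1 PS=0]
  L1: frame=0x52 idx=25 entry=0x53007 [P=1 RW=1 US=1 PS=0]
  L2: frame=0x53 idx=8 entry=0x54007 [P=1 RW=1 US=1 PS=0]
  L3: frame=0x54 idx=7 entry=0x56007 [P=1 RW=1 US=1 PS=0]
  → PA=0x56213  (4 entries read)
#3 VA=0x60301C02C24 (r,kernel):
  L0: frame=0x3E idx=12 entry=0x59007 [P=1 RW=1 US=1 PS=0]
  L1: frame=0x59 idx=12 entry=0x5D007 [P=1 RW=1 US=1 PS=0]
  L2: frame=0x5D idx=14 entry=0x60007 [P=1 RW=1 US=1 PS=0]
  L3: frame=0x60 idx=2 entry=0x64007 [P=1 RW=1 US=1 PS=0]
  → PA=0x64C24  (4 entries read)

Access #3 PA: 0x64C24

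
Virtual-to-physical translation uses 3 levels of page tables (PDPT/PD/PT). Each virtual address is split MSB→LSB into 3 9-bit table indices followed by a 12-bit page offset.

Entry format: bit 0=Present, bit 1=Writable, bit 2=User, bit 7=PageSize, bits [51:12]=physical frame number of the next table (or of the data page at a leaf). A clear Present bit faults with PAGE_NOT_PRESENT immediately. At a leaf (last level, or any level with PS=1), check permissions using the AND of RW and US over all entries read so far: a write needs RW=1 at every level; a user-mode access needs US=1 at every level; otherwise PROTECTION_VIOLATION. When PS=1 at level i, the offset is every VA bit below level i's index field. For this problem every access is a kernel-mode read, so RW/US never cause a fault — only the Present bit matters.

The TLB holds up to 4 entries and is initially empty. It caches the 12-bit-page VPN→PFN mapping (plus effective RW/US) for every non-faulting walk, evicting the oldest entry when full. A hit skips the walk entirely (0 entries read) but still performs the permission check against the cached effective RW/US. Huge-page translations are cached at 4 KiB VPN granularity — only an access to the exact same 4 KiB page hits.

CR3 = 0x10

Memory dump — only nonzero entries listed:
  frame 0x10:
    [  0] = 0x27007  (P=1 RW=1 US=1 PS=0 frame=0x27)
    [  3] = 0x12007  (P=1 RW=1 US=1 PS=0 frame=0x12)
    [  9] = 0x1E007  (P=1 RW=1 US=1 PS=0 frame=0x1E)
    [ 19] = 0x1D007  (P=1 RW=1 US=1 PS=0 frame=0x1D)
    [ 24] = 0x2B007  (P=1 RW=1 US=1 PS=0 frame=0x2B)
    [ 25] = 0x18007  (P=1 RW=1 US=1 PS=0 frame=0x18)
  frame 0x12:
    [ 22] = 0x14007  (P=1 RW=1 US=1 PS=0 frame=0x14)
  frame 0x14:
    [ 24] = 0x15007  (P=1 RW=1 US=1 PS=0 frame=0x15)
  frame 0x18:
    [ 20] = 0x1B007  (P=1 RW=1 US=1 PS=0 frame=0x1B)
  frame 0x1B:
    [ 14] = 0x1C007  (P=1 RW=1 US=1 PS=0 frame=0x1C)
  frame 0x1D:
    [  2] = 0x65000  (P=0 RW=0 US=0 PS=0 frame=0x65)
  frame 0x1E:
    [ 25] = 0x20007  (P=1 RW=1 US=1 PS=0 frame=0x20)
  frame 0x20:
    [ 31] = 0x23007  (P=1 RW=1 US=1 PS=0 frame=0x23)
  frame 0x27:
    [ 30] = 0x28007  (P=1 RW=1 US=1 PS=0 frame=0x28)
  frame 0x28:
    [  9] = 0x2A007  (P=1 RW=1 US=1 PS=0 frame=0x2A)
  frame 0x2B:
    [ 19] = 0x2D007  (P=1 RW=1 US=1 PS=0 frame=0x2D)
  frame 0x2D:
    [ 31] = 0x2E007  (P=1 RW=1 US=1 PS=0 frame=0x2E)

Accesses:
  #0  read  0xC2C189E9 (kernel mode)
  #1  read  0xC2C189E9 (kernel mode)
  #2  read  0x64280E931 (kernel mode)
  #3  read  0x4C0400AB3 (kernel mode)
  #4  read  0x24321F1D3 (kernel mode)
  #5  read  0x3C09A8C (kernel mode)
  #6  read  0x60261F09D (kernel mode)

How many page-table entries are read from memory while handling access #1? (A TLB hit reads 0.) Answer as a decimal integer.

Trace:
#0 VA=0xC2C189E9 (r,kernel):
  L0 @0x10[3] → 0x12007  P=1,RW=1,US=1,PS=0
  L1 @0x12[22] → 0x14007  P=1,RW=1,US=1,PS=0
  L2 @0x14[24] → 0x15007  P=1,RW=1,US=1,PS=0
  ✓ 0x159E9  — 3 lookups
#1 VA=0xC2C189E9 (r,kernel):
  TLB hit vpn=0xC2C18 → PA=0x159E9
#2 VA=0x64280E931 (r,kernel):
  L0 @0x10[25] → 0x18007  P=1,RW=1,US=1,PS=0
  L1 @0x18[20] → 0x1B007  P=1,RW=1,US=1,PS=0
  L2 @0x1B[14] → 0x1C007  P=1,RW=1,US=1,PS=0
  ✓ 0x1C931  — 3 lookups
#3 VA=0x4C0400AB3 (r,kernel):
  L0 @0x10[19] → 0x1D007  P=1,RW=1,US=1,PS=0
  L1 @0x1D[2] → 0x65000  P=0,RW=0,US=0,PS=0
  ⇒ fault: PAGE_NOT_PRESENT  — 2 lookups
#4 VA=0x24321F1D3 (r,kernel):
  L0 @0x10[9] → 0x1E007  P=1,RW=1,US=1,PS=0
  L1 @0x1E[25] → 0x20007  P=1,RW=1,US=1,PS=0
  L2 @0x20[31] → 0x23007  P=1,RW=1,US=1,PS=0
  ✓ 0x231D3  — 3 lookups
#5 VA=0x3C09A8C (r,kernel):
  L0 @0x10[0] → 0x27007  P=1,RW=1,US=1,PS=0
  L1 @0x27[30] → 0x28007  P=1,RW=1,US=1,PS=0
  L2 @0x28[9] → 0x2A007  P=1,RW=1,US=1,PS=0
  ✓ 0x2AA8C  — 3 lookups
#6 VA=0x60261F09D (r,kernel):
  L0 @0x10[24] → 0x2B007  P=1,RW=1,US=1,PS=0
  L1 @0x2B[19] → 0x2D007  P=1,RW=1,US=1,PS=0
  L2 @0x2D[31] → 0x2E007  P=1,RW=1,US=1,PS=0
  ✓ 0x2E09D  — 3 lookups

Entries read for #1: 0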